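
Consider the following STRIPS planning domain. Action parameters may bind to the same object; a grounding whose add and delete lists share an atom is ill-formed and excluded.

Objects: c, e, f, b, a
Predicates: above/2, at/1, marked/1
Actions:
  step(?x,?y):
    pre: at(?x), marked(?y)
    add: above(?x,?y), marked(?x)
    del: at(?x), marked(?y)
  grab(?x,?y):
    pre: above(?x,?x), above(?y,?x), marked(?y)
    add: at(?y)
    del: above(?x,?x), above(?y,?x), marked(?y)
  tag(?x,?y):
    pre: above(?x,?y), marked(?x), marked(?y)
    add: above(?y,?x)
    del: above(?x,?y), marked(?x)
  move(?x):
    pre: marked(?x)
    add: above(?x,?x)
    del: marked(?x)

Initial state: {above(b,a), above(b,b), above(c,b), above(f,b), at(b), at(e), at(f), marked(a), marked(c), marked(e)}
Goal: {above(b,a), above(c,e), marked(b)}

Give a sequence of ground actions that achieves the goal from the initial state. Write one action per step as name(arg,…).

step(b,a); grab(b,c); step(c,e)

1. step(b,a)  →  {above(b,a), above(b,b), above(c,b), above(f,b), at(e), at(f), marked(b), marked(c), marked(e)}
2. grab(b,c)  →  {above(b,a), above(f,b), at(c), at(e), at(f), marked(b), marked(e)}
3. step(c,e)  →  {above(b,a), above(c,e), above(f,b), at(e), at(f), marked(b), marked(c)}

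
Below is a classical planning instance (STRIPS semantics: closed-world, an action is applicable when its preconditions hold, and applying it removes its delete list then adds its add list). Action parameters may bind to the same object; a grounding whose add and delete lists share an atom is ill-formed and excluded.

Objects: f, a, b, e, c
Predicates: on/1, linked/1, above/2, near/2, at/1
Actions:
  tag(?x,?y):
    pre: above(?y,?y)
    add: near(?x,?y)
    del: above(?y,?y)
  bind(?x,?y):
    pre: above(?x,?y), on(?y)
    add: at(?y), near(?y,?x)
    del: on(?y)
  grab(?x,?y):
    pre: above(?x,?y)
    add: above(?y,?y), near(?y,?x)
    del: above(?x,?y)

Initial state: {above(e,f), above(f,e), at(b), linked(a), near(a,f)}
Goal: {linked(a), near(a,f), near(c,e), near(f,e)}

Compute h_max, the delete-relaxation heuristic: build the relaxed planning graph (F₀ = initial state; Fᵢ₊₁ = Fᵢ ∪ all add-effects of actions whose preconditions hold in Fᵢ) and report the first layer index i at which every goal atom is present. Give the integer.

F0 = init (5 atoms)
F1 = F0 ∪ {above(e,e), above(f,f), near(e,f), near(f,e)}  (9 atoms)
F2 = F1 ∪ {near(a,e), near(b,e), near(b,f), near(c,e), near(c,f), near(e,e), near(f,f)}  (16 atoms)
goal ⊆ F2  ⇒  h_max = 2

2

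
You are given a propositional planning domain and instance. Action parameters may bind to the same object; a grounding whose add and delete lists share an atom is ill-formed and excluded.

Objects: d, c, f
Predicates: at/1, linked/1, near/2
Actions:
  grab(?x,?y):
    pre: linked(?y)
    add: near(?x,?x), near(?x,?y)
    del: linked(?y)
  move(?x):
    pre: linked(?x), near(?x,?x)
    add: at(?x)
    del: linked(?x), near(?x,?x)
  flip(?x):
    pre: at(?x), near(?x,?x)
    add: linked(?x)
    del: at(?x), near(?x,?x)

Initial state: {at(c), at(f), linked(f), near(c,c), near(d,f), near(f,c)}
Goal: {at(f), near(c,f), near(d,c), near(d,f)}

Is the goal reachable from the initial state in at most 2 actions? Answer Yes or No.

No

1. grab(c,f)  →  {at(c), at(f), near(c,c), near(c,f), near(d,f), near(f,c)}
2. flip(c)  →  {at(f), linked(c), near(c,f), near(d,f), near(f,c)}
3. grab(d,c)  →  {at(f), near(c,f), near(d,c), near(d,d), near(d,f), near(f,c)}
optimal plan length = 3; 3 > 2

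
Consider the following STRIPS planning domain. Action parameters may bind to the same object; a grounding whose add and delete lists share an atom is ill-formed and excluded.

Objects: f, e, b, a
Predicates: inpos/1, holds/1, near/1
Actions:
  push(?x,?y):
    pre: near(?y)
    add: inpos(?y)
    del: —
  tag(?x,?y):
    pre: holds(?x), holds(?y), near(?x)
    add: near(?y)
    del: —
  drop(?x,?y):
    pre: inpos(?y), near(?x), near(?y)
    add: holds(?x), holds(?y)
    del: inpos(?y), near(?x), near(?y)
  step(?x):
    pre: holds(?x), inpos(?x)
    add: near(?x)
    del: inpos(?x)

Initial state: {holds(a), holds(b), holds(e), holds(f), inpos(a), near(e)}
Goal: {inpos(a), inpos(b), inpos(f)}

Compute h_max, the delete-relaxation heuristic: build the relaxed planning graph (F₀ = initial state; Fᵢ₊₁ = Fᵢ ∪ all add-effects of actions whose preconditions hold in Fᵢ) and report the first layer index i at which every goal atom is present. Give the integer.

2

F0 = init (6 atoms)
F1 = F0 ∪ {inpos(e), near(a), near(b), near(f)}  (10 atoms)
F2 = F1 ∪ {inpos(b), inpos(f)}  (12 atoms)
goal ⊆ F2  ⇒  h_max = 2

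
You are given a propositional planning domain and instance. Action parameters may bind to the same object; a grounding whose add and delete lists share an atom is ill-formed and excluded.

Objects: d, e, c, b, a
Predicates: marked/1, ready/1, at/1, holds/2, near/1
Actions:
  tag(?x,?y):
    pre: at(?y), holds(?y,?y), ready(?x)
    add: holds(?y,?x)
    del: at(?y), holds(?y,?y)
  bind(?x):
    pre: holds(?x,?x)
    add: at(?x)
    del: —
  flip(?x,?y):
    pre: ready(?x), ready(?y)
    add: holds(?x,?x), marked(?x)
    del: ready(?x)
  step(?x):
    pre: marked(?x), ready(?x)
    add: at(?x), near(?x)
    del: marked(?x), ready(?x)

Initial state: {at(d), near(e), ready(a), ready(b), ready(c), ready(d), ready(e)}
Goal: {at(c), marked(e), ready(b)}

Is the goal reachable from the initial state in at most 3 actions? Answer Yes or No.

Yes

1. flip(e,d)  →  {at(d), holds(e,e), marked(e), near(e), ready(a), ready(b), ready(c), ready(d)}
2. flip(c,d)  →  {at(d), holds(c,c), holds(e,e), marked(c), marked(e), near(e), ready(a), ready(b), ready(d)}
3. bind(c)  →  {at(c), at(d), holds(c,c), holds(e,e), marked(c), marked(e), near(e), ready(a), ready(b), ready(d)}
optimal plan length = 3; 3 ≤ 3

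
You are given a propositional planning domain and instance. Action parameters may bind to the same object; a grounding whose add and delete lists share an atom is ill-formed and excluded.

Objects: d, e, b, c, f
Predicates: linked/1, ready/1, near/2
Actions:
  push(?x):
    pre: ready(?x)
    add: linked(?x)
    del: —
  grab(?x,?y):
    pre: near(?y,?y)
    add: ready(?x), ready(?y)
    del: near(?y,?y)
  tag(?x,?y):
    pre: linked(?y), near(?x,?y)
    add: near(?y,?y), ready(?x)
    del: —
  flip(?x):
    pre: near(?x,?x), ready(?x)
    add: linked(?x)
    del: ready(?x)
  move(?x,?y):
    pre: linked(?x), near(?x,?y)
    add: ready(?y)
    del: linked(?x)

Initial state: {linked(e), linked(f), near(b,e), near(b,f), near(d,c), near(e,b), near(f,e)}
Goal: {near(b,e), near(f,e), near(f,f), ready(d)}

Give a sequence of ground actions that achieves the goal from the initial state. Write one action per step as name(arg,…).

tag(b,e); grab(d,e); tag(b,f)

1. tag(b,e)  →  {linked(e), linked(f), near(b,e), near(b,f), near(d,c), near(e,b), near(e,e), near(f,e), ready(b)}
2. grab(d,e)  →  {linked(e), linked(f), near(b,e), near(b,f), near(d,c), near(e,b), near(f,e), ready(b), ready(d), ready(e)}
3. tag(b,f)  →  {linked(e), linked(f), near(b,e), near(b,f), near(d,c), near(e,b), near(f,e), near(f,f), ready(b), ready(d), ready(e)}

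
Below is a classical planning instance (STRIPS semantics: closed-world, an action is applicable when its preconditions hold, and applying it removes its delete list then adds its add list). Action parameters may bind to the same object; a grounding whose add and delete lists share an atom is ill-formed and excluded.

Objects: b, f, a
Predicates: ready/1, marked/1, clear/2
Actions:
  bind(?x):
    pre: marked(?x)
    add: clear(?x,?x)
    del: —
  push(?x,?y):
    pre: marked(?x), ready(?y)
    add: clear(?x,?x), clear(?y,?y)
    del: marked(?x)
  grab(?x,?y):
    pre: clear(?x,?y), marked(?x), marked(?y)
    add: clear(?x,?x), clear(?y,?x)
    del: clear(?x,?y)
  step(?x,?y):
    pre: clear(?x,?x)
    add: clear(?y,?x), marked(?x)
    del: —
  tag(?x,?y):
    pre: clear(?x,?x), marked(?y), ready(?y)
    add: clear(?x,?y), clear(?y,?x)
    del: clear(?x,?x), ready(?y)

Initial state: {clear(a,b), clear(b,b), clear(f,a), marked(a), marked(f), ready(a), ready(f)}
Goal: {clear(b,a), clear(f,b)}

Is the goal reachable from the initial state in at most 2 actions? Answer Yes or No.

Yes

1. step(b,f)  →  {clear(a,b), clear(b,b), clear(f,a), clear(f,b), marked(a), marked(b), marked(f), ready(a), ready(f)}
2. grab(a,b)  →  {clear(a,a), clear(b,a), clear(b,b), clear(f,a), clear(f,b), marked(a), marked(b), marked(f), ready(a), ready(f)}
optimal plan length = 2; 2 ≤ 2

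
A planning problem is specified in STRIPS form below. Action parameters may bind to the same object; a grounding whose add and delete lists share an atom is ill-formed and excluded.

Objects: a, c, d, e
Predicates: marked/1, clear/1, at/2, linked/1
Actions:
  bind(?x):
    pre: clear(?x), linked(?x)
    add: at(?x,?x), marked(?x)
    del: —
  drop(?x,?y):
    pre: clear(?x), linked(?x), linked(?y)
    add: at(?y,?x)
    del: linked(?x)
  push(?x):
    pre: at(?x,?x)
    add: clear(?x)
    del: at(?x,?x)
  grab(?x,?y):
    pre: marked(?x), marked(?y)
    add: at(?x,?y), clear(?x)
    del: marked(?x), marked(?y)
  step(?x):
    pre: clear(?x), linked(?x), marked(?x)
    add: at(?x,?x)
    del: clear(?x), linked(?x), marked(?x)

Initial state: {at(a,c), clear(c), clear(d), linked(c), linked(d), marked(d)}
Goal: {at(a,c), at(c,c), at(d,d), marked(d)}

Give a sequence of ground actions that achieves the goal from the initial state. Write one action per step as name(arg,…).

bind(c); bind(d)

1. bind(c)  →  {at(a,c), at(c,c), clear(c), clear(d), linked(c), linked(d), marked(c), marked(d)}
2. bind(d)  →  {at(a,c), at(c,c), at(d,d), clear(c), clear(d), linked(c), linked(d), marked(c), marked(d)}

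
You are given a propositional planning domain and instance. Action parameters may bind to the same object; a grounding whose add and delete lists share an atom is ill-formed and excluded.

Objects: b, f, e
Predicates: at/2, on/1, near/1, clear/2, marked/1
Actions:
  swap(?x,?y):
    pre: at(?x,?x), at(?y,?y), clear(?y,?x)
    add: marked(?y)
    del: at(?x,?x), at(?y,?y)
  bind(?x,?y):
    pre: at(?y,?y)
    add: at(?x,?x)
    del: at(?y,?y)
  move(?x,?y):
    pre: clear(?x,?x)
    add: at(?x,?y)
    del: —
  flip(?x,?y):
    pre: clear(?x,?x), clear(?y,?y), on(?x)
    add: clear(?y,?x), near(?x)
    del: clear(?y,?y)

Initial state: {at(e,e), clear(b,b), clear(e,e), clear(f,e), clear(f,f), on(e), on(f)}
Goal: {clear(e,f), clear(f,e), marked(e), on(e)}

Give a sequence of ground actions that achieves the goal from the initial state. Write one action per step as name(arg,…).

1. swap(e,e)  →  {clear(b,b), clear(e,e), clear(f,e), clear(f,f), marked(e), on(e), on(f)}
2. flip(f,e)  →  {clear(b,b), clear(e,f), clear(f,e), clear(f,f), marked(e), near(f), on(e), on(f)}

swap(e,e); flip(f,e)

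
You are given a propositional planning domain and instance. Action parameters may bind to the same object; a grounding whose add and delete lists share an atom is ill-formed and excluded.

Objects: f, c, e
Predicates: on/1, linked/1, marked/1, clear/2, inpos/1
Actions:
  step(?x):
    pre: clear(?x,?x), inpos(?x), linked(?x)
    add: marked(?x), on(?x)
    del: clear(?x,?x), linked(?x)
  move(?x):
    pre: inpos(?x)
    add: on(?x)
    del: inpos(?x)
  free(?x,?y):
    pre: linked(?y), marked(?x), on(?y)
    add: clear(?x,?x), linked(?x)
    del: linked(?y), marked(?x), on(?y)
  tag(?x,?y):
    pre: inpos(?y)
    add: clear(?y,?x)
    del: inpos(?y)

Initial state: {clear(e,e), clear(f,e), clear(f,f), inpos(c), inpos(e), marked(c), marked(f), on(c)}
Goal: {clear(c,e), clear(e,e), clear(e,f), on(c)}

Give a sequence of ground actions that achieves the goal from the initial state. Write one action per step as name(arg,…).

tag(f,e); tag(e,c)

1. tag(f,e)  →  {clear(e,e), clear(e,f), clear(f,e), clear(f,f), inpos(c), marked(c), marked(f), on(c)}
2. tag(e,c)  →  {clear(c,e), clear(e,e), clear(e,f), clear(f,e), clear(f,f), marked(c), marked(f), on(c)}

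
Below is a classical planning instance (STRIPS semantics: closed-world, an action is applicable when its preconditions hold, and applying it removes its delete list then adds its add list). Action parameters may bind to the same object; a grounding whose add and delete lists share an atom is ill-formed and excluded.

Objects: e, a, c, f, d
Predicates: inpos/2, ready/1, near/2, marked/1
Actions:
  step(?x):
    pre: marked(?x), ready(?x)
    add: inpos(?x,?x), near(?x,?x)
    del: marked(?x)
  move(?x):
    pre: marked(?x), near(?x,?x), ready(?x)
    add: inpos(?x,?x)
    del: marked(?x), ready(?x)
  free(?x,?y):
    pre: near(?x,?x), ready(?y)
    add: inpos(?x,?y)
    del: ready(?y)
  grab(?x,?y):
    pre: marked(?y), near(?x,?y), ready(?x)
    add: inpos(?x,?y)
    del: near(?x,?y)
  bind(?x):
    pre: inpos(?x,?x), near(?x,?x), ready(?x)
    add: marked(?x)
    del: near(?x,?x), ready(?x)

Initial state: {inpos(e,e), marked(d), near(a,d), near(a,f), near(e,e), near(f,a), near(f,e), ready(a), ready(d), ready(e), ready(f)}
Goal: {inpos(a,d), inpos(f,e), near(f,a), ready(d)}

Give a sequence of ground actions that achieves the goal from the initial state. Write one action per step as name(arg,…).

1. grab(a,d)  →  {inpos(a,d), inpos(e,e), marked(d), near(a,f), near(e,e), near(f,a), near(f,e), ready(a), ready(d), ready(e), ready(f)}
2. bind(e)  →  {inpos(a,d), inpos(e,e), marked(d), marked(e), near(a,f), near(f,a), near(f,e), ready(a), ready(d), ready(f)}
3. grab(f,e)  →  {inpos(a,d), inpos(e,e), inpos(f,e), marked(d), marked(e), near(a,f), near(f,a), ready(a), ready(d), ready(f)}

grab(a,d); bind(e); grab(f,e)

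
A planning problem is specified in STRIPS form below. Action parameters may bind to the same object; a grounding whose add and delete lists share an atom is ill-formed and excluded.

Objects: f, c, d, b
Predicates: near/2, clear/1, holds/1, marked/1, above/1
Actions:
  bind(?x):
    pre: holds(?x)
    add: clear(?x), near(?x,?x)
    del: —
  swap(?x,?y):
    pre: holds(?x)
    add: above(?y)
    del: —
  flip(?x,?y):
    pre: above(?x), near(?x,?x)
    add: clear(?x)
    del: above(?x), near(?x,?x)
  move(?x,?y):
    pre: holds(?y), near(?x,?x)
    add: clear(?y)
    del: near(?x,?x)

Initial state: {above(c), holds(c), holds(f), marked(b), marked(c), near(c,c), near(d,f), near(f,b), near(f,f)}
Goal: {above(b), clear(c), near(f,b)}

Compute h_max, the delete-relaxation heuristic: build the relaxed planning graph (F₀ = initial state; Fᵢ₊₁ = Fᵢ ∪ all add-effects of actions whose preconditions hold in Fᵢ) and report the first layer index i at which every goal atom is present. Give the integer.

F0 = init (9 atoms)
F1 = F0 ∪ {above(b), above(d), above(f), clear(c), clear(f)}  (14 atoms)
goal ⊆ F1  ⇒  h_max = 1

1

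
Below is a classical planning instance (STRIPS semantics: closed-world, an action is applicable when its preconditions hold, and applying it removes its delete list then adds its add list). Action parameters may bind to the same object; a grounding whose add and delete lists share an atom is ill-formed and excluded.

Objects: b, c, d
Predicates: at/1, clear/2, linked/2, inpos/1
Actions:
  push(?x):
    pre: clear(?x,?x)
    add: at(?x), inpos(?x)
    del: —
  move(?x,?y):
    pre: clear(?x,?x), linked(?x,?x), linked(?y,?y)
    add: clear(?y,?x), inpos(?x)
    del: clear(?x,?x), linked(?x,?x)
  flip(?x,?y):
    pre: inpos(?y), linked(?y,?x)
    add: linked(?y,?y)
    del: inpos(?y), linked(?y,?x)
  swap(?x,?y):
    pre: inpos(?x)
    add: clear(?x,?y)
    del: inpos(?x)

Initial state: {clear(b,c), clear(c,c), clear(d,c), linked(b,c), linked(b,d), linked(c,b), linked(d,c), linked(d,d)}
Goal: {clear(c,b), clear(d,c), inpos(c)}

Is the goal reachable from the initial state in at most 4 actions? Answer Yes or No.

Yes

1. push(c)  →  {at(c), clear(b,c), clear(c,c), clear(d,c), inpos(c), linked(b,c), linked(b,d), linked(c,b), linked(d,c), linked(d,d)}
2. swap(c,b)  →  {at(c), clear(b,c), clear(c,b), clear(c,c), clear(d,c), linked(b,c), linked(b,d), linked(c,b), linked(d,c), linked(d,d)}
3. push(c)  →  {at(c), clear(b,c), clear(c,b), clear(c,c), clear(d,c), inpos(c), linked(b,c), linked(b,d), linked(c,b), linked(d,c), linked(d,d)}
optimal plan length = 3; 3 ≤ 4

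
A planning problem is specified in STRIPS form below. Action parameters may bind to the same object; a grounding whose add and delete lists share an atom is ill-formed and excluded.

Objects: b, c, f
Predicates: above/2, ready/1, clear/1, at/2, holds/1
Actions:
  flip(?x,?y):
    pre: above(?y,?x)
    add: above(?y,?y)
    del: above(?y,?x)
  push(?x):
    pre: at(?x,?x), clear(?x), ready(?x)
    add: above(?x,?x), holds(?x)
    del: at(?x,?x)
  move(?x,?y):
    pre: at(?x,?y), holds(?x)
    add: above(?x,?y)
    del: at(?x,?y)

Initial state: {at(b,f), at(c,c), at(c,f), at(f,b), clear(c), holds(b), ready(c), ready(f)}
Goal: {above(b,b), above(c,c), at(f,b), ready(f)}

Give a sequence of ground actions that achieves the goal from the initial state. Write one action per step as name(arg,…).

1. push(c)  →  {above(c,c), at(b,f), at(c,f), at(f,b), clear(c), holds(b), holds(c), ready(c), ready(f)}
2. move(b,f)  →  {above(b,f), above(c,c), at(c,f), at(f,b), clear(c), holds(b), holds(c), ready(c), ready(f)}
3. flip(f,b)  →  {above(b,b), above(c,c), at(c,f), at(f,b), clear(c), holds(b), holds(c), ready(c), ready(f)}

push(c); move(b,f); flip(f,b)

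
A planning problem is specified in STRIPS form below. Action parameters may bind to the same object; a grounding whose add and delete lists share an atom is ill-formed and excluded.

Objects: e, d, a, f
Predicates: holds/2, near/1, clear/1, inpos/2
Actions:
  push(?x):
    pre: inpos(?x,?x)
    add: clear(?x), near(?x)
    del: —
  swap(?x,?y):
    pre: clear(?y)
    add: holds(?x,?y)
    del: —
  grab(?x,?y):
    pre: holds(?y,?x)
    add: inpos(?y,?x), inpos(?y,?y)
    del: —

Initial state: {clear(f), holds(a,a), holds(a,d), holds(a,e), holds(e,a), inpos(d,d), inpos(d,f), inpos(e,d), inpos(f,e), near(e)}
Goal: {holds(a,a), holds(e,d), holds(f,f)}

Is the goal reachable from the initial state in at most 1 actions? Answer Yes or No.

No

1. push(d)  →  {clear(d), clear(f), holds(a,a), holds(a,d), holds(a,e), holds(e,a), inpos(d,d), inpos(d,f), inpos(e,d), inpos(f,e), near(d), near(e)}
2. swap(e,d)  →  {clear(d), clear(f), holds(a,a), holds(a,d), holds(a,e), holds(e,a), holds(e,d), inpos(d,d), inpos(d,f), inpos(e,d), inpos(f,e), near(d), near(e)}
3. swap(f,f)  →  {clear(d), clear(f), holds(a,a), holds(a,d), holds(a,e), holds(e,a), holds(e,d), holds(f,f), inpos(d,d), inpos(d,f), inpos(e,d), inpos(f,e), near(d), near(e)}
optimal plan length = 3; 3 > 1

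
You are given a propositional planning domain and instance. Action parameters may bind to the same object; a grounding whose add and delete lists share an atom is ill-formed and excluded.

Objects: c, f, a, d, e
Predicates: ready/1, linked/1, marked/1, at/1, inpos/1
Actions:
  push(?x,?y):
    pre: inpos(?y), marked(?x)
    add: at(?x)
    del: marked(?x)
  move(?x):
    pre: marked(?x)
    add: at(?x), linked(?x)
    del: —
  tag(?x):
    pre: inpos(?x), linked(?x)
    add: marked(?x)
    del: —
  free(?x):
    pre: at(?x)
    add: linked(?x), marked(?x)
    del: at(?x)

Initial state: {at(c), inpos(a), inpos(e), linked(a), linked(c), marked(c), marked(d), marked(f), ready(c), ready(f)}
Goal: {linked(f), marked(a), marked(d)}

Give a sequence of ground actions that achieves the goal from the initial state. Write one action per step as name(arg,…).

1. move(f)  →  {at(c), at(f), inpos(a), inpos(e), linked(a), linked(c), linked(f), marked(c), marked(d), marked(f), ready(c), ready(f)}
2. tag(a)  →  {at(c), at(f), inpos(a), inpos(e), linked(a), linked(c), linked(f), marked(a), marked(c), marked(d), marked(f), ready(c), ready(f)}

move(f); tag(a)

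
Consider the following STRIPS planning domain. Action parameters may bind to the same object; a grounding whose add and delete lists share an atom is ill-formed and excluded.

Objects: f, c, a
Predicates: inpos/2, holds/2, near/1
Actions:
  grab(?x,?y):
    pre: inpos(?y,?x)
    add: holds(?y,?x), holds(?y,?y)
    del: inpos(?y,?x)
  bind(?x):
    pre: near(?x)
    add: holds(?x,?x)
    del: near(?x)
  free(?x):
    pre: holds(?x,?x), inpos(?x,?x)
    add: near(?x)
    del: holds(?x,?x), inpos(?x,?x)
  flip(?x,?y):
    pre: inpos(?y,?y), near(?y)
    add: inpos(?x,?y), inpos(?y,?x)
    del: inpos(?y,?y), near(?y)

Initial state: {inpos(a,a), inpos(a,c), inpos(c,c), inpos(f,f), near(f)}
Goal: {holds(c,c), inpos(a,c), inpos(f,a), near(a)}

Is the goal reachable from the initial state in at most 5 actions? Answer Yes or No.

1. grab(c,c)  →  {holds(c,c), inpos(a,a), inpos(a,c), inpos(f,f), near(f)}
2. flip(a,f)  →  {holds(c,c), inpos(a,a), inpos(a,c), inpos(a,f), inpos(f,a)}
3. grab(f,a)  →  {holds(a,a), holds(a,f), holds(c,c), inpos(a,a), inpos(a,c), inpos(f,a)}
4. free(a)  →  {holds(a,f), holds(c,c), inpos(a,c), inpos(f,a), near(a)}
optimal plan length = 4; 4 ≤ 5

Yes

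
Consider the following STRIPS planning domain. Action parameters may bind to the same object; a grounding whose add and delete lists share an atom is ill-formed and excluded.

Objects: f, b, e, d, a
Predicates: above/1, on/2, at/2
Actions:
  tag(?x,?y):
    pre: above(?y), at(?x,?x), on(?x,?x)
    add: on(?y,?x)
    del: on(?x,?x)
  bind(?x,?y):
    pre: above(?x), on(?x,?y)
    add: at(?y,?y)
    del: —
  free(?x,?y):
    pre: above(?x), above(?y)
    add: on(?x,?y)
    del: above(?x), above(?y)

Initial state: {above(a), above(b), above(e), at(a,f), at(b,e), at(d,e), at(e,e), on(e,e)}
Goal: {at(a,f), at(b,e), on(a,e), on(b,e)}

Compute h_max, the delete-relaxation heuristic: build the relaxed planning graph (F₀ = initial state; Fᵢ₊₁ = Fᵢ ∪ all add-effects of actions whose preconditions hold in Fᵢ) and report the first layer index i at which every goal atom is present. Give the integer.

1

F0 = init (8 atoms)
F1 = F0 ∪ {on(a,a), on(a,b), on(a,e), on(b,a), on(b,b), on(b,e), on(e,a), on(e,b)}  (16 atoms)
goal ⊆ F1  ⇒  h_max = 1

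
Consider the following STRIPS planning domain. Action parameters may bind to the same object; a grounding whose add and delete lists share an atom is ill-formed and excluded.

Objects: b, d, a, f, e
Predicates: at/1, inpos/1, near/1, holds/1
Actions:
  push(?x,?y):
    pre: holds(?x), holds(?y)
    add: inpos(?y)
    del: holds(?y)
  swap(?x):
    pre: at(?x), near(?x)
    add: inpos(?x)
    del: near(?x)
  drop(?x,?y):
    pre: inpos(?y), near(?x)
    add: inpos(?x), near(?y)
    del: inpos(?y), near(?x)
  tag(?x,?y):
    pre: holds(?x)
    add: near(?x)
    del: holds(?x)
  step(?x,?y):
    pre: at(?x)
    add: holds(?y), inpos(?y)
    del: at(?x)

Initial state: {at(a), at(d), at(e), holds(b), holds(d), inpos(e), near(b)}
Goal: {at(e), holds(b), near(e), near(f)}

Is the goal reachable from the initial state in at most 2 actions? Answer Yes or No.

No

1. drop(b,e)  →  {at(a), at(d), at(e), holds(b), holds(d), inpos(b), near(e)}
2. step(d,f)  →  {at(a), at(e), holds(b), holds(d), holds(f), inpos(b), inpos(f), near(e)}
3. tag(f,b)  →  {at(a), at(e), holds(b), holds(d), inpos(b), inpos(f), near(e), near(f)}
optimal plan length = 3; 3 > 2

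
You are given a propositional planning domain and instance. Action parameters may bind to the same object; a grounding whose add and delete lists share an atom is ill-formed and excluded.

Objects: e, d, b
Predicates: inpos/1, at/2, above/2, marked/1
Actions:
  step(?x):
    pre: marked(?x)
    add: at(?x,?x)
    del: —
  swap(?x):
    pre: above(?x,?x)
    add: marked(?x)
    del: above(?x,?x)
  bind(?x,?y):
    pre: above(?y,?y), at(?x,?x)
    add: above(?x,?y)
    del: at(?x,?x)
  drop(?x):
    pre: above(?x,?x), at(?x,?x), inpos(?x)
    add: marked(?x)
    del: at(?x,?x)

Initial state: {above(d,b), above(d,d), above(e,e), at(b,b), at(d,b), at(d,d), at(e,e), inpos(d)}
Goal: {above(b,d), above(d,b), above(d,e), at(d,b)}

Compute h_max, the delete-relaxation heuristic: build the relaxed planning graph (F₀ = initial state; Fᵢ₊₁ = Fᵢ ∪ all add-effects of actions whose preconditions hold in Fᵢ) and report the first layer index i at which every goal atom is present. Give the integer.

F0 = init (8 atoms)
F1 = F0 ∪ {above(b,d), above(b,e), above(d,e), above(e,d), marked(d), marked(e)}  (14 atoms)
goal ⊆ F1  ⇒  h_max = 1

1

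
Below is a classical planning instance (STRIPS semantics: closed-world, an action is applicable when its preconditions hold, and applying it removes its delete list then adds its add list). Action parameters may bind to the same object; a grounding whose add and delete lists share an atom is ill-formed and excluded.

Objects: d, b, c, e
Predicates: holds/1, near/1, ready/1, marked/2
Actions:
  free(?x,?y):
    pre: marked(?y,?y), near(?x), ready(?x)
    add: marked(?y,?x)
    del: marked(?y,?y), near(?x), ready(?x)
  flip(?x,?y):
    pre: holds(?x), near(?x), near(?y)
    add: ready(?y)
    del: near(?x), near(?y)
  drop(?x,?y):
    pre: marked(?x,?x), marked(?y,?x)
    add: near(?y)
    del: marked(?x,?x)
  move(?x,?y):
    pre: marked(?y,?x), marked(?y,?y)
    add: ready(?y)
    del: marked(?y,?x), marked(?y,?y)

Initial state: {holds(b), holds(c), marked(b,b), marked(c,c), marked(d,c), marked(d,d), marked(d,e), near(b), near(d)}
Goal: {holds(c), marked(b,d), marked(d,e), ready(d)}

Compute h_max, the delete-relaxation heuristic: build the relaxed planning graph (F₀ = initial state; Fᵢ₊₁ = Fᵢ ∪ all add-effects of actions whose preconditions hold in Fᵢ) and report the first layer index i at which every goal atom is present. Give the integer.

2

F0 = init (9 atoms)
F1 = F0 ∪ {near(c), ready(b), ready(c), ready(d)}  (13 atoms)
F2 = F1 ∪ {marked(b,c), marked(b,d), marked(c,b), marked(c,d), marked(d,b)}  (18 atoms)
goal ⊆ F2  ⇒  h_max = 2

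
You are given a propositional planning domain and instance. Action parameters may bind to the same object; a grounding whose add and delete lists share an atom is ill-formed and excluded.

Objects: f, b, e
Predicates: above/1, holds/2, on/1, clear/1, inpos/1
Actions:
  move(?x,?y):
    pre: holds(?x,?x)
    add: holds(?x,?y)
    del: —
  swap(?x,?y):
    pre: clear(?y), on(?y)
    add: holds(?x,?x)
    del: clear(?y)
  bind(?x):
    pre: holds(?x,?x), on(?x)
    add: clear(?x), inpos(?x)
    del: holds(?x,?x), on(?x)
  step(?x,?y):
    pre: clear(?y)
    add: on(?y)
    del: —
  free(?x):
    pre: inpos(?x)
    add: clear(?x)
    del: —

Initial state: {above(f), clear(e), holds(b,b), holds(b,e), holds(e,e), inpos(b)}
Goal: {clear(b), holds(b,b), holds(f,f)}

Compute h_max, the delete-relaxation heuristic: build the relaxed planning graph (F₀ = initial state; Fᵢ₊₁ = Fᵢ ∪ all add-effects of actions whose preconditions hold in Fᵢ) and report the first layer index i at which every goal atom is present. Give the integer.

F0 = init (6 atoms)
F1 = F0 ∪ {clear(b), holds(b,f), holds(e,b), holds(e,f), on(e)}  (11 atoms)
F2 = F1 ∪ {holds(f,f), inpos(e), on(b)}  (14 atoms)
goal ⊆ F2  ⇒  h_max = 2

2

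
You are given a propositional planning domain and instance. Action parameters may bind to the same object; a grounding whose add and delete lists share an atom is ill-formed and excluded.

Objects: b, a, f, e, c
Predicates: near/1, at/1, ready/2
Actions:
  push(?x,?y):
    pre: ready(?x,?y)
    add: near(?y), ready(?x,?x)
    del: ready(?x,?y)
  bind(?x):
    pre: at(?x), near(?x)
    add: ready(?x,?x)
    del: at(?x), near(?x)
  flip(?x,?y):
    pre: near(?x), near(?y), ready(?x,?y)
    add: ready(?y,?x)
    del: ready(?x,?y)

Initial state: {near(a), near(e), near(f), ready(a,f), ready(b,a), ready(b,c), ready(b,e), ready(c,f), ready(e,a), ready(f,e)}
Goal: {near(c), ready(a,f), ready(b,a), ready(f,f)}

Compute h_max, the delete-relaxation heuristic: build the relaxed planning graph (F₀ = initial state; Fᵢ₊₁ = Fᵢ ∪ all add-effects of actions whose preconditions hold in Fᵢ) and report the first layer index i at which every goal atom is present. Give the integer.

1

F0 = init (10 atoms)
F1 = F0 ∪ {near(c), ready(a,a), ready(a,e), ready(b,b), ready(c,c), ready(e,e), ready(e,f), ready(f,a), ready(f,f)}  (19 atoms)
goal ⊆ F1  ⇒  h_max = 1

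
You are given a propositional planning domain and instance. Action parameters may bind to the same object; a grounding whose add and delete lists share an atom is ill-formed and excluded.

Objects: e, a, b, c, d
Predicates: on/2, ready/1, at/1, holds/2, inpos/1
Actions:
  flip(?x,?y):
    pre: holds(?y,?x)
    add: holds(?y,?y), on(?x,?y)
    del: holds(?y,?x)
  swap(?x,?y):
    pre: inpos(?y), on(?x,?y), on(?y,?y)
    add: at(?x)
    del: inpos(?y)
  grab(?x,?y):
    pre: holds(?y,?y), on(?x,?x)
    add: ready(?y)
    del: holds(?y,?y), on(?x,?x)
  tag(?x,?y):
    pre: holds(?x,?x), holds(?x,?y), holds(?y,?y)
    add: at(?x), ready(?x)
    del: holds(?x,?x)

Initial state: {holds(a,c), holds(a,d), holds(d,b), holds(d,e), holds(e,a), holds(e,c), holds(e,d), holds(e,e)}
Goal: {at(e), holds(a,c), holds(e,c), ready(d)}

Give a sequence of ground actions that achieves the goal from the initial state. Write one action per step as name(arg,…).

flip(e,d); tag(e,e); tag(d,d)

1. flip(e,d)  →  {holds(a,c), holds(a,d), holds(d,b), holds(d,d), holds(e,a), holds(e,c), holds(e,d), holds(e,e), on(e,d)}
2. tag(e,e)  →  {at(e), holds(a,c), holds(a,d), holds(d,b), holds(d,d), holds(e,a), holds(e,c), holds(e,d), on(e,d), ready(e)}
3. tag(d,d)  →  {at(d), at(e), holds(a,c), holds(a,d), holds(d,b), holds(e,a), holds(e,c), holds(e,d), on(e,d), ready(d), ready(e)}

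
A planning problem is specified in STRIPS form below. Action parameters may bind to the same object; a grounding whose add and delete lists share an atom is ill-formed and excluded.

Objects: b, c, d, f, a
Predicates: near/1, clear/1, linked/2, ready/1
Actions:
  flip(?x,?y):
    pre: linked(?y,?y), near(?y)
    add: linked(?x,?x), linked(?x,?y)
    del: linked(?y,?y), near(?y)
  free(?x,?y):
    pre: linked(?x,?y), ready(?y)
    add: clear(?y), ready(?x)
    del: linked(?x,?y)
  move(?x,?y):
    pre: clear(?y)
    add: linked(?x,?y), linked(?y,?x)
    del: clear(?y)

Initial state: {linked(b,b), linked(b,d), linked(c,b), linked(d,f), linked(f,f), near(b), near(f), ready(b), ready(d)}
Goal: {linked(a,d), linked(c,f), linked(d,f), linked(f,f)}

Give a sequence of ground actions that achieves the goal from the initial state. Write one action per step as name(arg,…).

1. flip(c,f)  →  {linked(b,b), linked(b,d), linked(c,b), linked(c,c), linked(c,f), linked(d,f), near(b), ready(b), ready(d)}
2. flip(f,b)  →  {linked(b,d), linked(c,b), linked(c,c), linked(c,f), linked(d,f), linked(f,b), linked(f,f), ready(b), ready(d)}
3. free(b,d)  →  {clear(d), linked(c,b), linked(c,c), linked(c,f), linked(d,f), linked(f,b), linked(f,f), ready(b), ready(d)}
4. move(a,d)  →  {linked(a,d), linked(c,b), linked(c,c), linked(c,f), linked(d,a), linked(d,f), linked(f,b), linked(f,f), ready(b), ready(d)}

flip(c,f); flip(f,b); free(b,d); move(a,d)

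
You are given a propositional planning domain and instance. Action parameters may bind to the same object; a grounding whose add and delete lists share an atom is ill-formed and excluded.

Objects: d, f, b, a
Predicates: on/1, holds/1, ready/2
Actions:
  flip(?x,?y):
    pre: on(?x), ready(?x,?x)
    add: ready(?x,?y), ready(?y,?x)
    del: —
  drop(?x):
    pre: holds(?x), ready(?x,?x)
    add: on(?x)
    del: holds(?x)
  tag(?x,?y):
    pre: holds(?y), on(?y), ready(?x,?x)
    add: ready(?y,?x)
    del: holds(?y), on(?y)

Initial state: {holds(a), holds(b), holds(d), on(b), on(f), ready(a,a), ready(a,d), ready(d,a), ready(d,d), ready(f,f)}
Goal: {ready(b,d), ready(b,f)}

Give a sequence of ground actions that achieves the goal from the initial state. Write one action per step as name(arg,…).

1. flip(f,b)  →  {holds(a), holds(b), holds(d), on(b), on(f), ready(a,a), ready(a,d), ready(b,f), ready(d,a), ready(d,d), ready(f,b), ready(f,f)}
2. tag(d,b)  →  {holds(a), holds(d), on(f), ready(a,a), ready(a,d), ready(b,d), ready(b,f), ready(d,a), ready(d,d), ready(f,b), ready(f,f)}

flip(f,b); tag(d,b)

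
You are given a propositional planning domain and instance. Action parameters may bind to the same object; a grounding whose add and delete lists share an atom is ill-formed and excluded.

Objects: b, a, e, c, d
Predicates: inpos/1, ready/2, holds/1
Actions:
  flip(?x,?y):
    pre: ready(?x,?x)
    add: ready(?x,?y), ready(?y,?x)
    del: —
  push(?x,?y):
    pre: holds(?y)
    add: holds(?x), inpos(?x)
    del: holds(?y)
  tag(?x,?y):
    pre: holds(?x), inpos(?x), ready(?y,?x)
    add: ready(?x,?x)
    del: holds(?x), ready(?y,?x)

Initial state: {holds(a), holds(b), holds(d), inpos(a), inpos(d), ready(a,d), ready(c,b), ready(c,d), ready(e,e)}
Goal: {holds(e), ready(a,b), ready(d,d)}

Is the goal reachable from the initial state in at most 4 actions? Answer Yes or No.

1. flip(e,a)  →  {holds(a), holds(b), holds(d), inpos(a), inpos(d), ready(a,d), ready(a,e), ready(c,b), ready(c,d), ready(e,a), ready(e,e)}
2. push(e,b)  →  {holds(a), holds(d), holds(e), inpos(a), inpos(d), inpos(e), ready(a,d), ready(a,e), ready(c,b), ready(c,d), ready(e,a), ready(e,e)}
3. tag(a,e)  →  {holds(d), holds(e), inpos(a), inpos(d), inpos(e), ready(a,a), ready(a,d), ready(a,e), ready(c,b), ready(c,d), ready(e,e)}
4. flip(a,b)  →  {holds(d), holds(e), inpos(a), inpos(d), inpos(e), ready(a,a), ready(a,b), ready(a,d), ready(a,e), ready(b,a), ready(c,b), ready(c,d), ready(e,e)}
5. tag(d,a)  →  {holds(e), inpos(a), inpos(d), inpos(e), ready(a,a), ready(a,b), ready(a,e), ready(b,a), ready(c,b), ready(c,d), ready(d,d), ready(e,e)}
optimal plan length = 5; 5 > 4

No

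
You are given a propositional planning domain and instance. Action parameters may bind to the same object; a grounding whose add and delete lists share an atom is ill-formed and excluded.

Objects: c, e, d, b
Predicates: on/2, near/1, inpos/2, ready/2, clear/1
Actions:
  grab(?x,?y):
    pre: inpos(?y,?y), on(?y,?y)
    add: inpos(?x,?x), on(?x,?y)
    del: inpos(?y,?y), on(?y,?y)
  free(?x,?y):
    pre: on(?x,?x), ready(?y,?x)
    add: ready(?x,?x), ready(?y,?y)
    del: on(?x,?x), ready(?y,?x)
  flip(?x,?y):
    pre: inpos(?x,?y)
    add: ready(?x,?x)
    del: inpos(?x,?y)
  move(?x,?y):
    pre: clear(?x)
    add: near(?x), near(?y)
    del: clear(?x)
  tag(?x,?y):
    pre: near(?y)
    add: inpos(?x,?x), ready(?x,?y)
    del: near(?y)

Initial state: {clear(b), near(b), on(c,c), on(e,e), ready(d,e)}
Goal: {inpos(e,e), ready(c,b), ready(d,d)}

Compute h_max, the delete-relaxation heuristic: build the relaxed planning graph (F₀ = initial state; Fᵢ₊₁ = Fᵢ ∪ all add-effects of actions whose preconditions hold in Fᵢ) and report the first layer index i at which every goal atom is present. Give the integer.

F0 = init (5 atoms)
F1 = F0 ∪ {inpos(b,b), inpos(c,c), inpos(d,d), inpos(e,e), near(c), near(d), near(e), ready(b,b), ready(c,b), ready(d,b), ready(d,d), ready(e,b), ready(e,e)}  (18 atoms)
goal ⊆ F1  ⇒  h_max = 1

1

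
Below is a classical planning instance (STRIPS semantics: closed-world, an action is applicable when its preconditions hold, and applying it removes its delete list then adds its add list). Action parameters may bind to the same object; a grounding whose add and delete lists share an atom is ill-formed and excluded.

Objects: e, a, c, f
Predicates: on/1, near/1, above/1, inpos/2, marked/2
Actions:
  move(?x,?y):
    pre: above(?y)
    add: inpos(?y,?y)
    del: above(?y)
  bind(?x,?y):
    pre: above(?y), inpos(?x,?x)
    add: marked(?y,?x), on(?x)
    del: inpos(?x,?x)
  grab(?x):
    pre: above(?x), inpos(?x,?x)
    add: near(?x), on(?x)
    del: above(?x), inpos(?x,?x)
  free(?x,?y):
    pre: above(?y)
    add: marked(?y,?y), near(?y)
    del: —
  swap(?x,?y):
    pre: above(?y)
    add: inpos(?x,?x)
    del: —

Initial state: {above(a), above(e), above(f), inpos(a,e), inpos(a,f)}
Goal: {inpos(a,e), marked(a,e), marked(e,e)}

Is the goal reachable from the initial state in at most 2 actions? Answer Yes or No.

No

1. free(e,e)  →  {above(a), above(e), above(f), inpos(a,e), inpos(a,f), marked(e,e), near(e)}
2. move(e,e)  →  {above(a), above(f), inpos(a,e), inpos(a,f), inpos(e,e), marked(e,e), near(e)}
3. bind(e,a)  →  {above(a), above(f), inpos(a,e), inpos(a,f), marked(a,e), marked(e,e), near(e), on(e)}
optimal plan length = 3; 3 > 2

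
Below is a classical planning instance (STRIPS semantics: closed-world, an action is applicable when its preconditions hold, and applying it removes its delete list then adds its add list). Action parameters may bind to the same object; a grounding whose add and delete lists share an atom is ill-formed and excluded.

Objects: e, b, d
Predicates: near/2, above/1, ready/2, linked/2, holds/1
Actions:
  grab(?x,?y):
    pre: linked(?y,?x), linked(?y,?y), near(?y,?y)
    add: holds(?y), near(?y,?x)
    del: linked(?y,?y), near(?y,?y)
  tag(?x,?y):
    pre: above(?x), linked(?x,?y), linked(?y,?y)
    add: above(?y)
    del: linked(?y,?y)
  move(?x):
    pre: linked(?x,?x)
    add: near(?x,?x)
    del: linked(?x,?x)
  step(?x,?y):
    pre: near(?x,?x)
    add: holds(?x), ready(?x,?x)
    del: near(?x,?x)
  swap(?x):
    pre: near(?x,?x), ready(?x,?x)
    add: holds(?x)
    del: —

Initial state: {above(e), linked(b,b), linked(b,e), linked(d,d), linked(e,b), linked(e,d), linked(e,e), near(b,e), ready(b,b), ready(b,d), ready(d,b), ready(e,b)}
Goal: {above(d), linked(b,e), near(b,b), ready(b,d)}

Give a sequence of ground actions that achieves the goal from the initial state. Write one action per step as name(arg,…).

tag(e,d); move(b)

1. tag(e,d)  →  {above(d), above(e), linked(b,b), linked(b,e), linked(e,b), linked(e,d), linked(e,e), near(b,e), ready(b,b), ready(b,d), ready(d,b), ready(e,b)}
2. move(b)  →  {above(d), above(e), linked(b,e), linked(e,b), linked(e,d), linked(e,e), near(b,b), near(b,e), ready(b,b), ready(b,d), ready(d,b), ready(e,b)}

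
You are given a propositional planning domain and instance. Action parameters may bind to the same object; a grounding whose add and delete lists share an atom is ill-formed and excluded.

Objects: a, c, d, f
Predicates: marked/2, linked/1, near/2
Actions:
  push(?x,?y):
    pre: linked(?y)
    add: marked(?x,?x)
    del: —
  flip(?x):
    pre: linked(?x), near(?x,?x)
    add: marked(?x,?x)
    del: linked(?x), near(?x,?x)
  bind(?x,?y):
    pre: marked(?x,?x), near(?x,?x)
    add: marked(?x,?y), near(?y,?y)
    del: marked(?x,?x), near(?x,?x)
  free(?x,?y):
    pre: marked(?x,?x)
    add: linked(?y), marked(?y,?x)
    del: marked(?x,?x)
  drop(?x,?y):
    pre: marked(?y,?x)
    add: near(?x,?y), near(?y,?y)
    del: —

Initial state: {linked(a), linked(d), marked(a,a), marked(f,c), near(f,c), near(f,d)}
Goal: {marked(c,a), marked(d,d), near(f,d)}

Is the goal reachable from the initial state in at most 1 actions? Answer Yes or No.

1. push(d,a)  →  {linked(a), linked(d), marked(a,a), marked(d,d), marked(f,c), near(f,c), near(f,d)}
2. free(a,c)  →  {linked(a), linked(c), linked(d), marked(c,a), marked(d,d), marked(f,c), near(f,c), near(f,d)}
optimal plan length = 2; 2 > 1

No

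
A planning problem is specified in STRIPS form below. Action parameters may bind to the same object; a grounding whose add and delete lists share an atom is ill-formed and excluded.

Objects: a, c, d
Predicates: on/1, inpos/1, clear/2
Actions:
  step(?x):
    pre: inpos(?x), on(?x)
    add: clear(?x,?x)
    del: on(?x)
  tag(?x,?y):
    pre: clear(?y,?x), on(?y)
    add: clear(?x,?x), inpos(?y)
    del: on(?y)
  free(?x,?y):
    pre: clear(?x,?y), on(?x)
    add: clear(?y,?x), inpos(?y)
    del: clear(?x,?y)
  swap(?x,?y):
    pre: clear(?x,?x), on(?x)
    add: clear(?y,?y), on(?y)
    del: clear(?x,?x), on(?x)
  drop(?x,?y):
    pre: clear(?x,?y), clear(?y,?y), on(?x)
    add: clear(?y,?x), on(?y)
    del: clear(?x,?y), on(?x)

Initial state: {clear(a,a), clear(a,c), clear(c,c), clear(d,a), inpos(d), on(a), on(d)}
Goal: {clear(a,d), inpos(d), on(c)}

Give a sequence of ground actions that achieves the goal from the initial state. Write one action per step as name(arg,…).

1. free(d,a)  →  {clear(a,a), clear(a,c), clear(a,d), clear(c,c), inpos(a), inpos(d), on(a), on(d)}
2. swap(a,c)  →  {clear(a,c), clear(a,d), clear(c,c), inpos(a), inpos(d), on(c), on(d)}

free(d,a); swap(a,c)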